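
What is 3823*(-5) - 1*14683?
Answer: -33798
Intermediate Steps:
3823*(-5) - 1*14683 = -19115 - 14683 = -33798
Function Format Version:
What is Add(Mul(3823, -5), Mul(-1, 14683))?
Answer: -33798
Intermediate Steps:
Add(Mul(3823, -5), Mul(-1, 14683)) = Add(-19115, -14683) = -33798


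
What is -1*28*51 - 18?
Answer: -1446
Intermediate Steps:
-1*28*51 - 18 = -28*51 - 18 = -1428 - 18 = -1446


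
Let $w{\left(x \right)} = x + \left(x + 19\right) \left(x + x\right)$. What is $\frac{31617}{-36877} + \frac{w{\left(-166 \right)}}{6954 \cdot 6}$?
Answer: $\frac{237217909}{769327974} \approx 0.30834$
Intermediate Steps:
$w{\left(x \right)} = x + 2 x \left(19 + x\right)$ ($w{\left(x \right)} = x + \left(19 + x\right) 2 x = x + 2 x \left(19 + x\right)$)
$\frac{31617}{-36877} + \frac{w{\left(-166 \right)}}{6954 \cdot 6} = \frac{31617}{-36877} + \frac{\left(-166\right) \left(39 + 2 \left(-166\right)\right)}{6954 \cdot 6} = 31617 \left(- \frac{1}{36877}\right) + \frac{\left(-166\right) \left(39 - 332\right)}{41724} = - \frac{31617}{36877} + \left(-166\right) \left(-293\right) \frac{1}{41724} = - \frac{31617}{36877} + 48638 \cdot \frac{1}{41724} = - \frac{31617}{36877} + \frac{24319}{20862} = \frac{237217909}{769327974}$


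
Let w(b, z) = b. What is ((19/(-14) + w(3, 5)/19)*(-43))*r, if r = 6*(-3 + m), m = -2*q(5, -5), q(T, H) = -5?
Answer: 41151/19 ≈ 2165.8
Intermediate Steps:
m = 10 (m = -2*(-5) = 10)
r = 42 (r = 6*(-3 + 10) = 6*7 = 42)
((19/(-14) + w(3, 5)/19)*(-43))*r = ((19/(-14) + 3/19)*(-43))*42 = ((19*(-1/14) + 3*(1/19))*(-43))*42 = ((-19/14 + 3/19)*(-43))*42 = -319/266*(-43)*42 = (13717/266)*42 = 41151/19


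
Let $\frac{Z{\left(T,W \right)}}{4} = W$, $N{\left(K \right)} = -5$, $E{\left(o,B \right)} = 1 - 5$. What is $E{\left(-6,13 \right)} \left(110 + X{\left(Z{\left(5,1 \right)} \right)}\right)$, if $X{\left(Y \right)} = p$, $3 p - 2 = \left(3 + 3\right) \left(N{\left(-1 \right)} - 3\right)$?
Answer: $- \frac{1136}{3} \approx -378.67$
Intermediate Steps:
$E{\left(o,B \right)} = -4$
$Z{\left(T,W \right)} = 4 W$
$p = - \frac{46}{3}$ ($p = \frac{2}{3} + \frac{\left(3 + 3\right) \left(-5 - 3\right)}{3} = \frac{2}{3} + \frac{6 \left(-8\right)}{3} = \frac{2}{3} + \frac{1}{3} \left(-48\right) = \frac{2}{3} - 16 = - \frac{46}{3} \approx -15.333$)
$X{\left(Y \right)} = - \frac{46}{3}$
$E{\left(-6,13 \right)} \left(110 + X{\left(Z{\left(5,1 \right)} \right)}\right) = - 4 \left(110 - \frac{46}{3}\right) = \left(-4\right) \frac{284}{3} = - \frac{1136}{3}$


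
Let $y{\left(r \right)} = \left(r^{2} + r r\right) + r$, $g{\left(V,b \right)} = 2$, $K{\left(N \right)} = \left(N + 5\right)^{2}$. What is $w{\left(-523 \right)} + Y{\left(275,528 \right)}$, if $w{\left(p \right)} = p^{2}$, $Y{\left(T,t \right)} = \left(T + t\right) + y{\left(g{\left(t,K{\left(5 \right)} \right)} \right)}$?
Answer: $274342$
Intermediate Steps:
$K{\left(N \right)} = \left(5 + N\right)^{2}$
$y{\left(r \right)} = r + 2 r^{2}$ ($y{\left(r \right)} = \left(r^{2} + r^{2}\right) + r = 2 r^{2} + r = r + 2 r^{2}$)
$Y{\left(T,t \right)} = 10 + T + t$ ($Y{\left(T,t \right)} = \left(T + t\right) + 2 \left(1 + 2 \cdot 2\right) = \left(T + t\right) + 2 \left(1 + 4\right) = \left(T + t\right) + 2 \cdot 5 = \left(T + t\right) + 10 = 10 + T + t$)
$w{\left(-523 \right)} + Y{\left(275,528 \right)} = \left(-523\right)^{2} + \left(10 + 275 + 528\right) = 273529 + 813 = 274342$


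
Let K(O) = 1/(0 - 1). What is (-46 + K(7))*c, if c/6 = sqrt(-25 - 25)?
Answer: -1410*I*sqrt(2) ≈ -1994.0*I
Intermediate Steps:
c = 30*I*sqrt(2) (c = 6*sqrt(-25 - 25) = 6*sqrt(-50) = 6*(5*I*sqrt(2)) = 30*I*sqrt(2) ≈ 42.426*I)
K(O) = -1 (K(O) = 1/(-1) = -1)
(-46 + K(7))*c = (-46 - 1)*(30*I*sqrt(2)) = -1410*I*sqrt(2)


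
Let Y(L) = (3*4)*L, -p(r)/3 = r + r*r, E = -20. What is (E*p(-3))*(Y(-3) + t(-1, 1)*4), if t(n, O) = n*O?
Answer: -14400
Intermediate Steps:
p(r) = -3*r - 3*r**2 (p(r) = -3*(r + r*r) = -3*(r + r**2) = -3*r - 3*r**2)
t(n, O) = O*n
Y(L) = 12*L
(E*p(-3))*(Y(-3) + t(-1, 1)*4) = (-(-60)*(-3)*(1 - 3))*(12*(-3) + (1*(-1))*4) = (-(-60)*(-3)*(-2))*(-36 - 1*4) = (-20*(-18))*(-36 - 4) = 360*(-40) = -14400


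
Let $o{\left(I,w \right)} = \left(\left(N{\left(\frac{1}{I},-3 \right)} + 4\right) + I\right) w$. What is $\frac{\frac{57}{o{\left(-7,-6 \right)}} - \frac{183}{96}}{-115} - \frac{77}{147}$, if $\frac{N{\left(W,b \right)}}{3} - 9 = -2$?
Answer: $- \frac{116533}{231840} \approx -0.50264$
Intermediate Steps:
$N{\left(W,b \right)} = 21$ ($N{\left(W,b \right)} = 27 + 3 \left(-2\right) = 27 - 6 = 21$)
$o{\left(I,w \right)} = w \left(25 + I\right)$ ($o{\left(I,w \right)} = \left(\left(21 + 4\right) + I\right) w = \left(25 + I\right) w = w \left(25 + I\right)$)
$\frac{\frac{57}{o{\left(-7,-6 \right)}} - \frac{183}{96}}{-115} - \frac{77}{147} = \frac{\frac{57}{\left(-6\right) \left(25 - 7\right)} - \frac{183}{96}}{-115} - \frac{77}{147} = \left(\frac{57}{\left(-6\right) 18} - \frac{61}{32}\right) \left(- \frac{1}{115}\right) - \frac{11}{21} = \left(\frac{57}{-108} - \frac{61}{32}\right) \left(- \frac{1}{115}\right) - \frac{11}{21} = \left(57 \left(- \frac{1}{108}\right) - \frac{61}{32}\right) \left(- \frac{1}{115}\right) - \frac{11}{21} = \left(- \frac{19}{36} - \frac{61}{32}\right) \left(- \frac{1}{115}\right) - \frac{11}{21} = \left(- \frac{701}{288}\right) \left(- \frac{1}{115}\right) - \frac{11}{21} = \frac{701}{33120} - \frac{11}{21} = - \frac{116533}{231840}$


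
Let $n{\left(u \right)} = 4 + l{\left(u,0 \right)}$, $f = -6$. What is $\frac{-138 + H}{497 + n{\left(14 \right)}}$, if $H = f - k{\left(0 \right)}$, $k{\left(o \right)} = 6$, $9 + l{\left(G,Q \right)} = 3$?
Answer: $- \frac{10}{33} \approx -0.30303$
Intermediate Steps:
$l{\left(G,Q \right)} = -6$ ($l{\left(G,Q \right)} = -9 + 3 = -6$)
$n{\left(u \right)} = -2$ ($n{\left(u \right)} = 4 - 6 = -2$)
$H = -12$ ($H = -6 - 6 = -12$)
$\frac{-138 + H}{497 + n{\left(14 \right)}} = \frac{-138 - 12}{497 - 2} = - \frac{150}{495} = \left(-150\right) \frac{1}{495} = - \frac{10}{33}$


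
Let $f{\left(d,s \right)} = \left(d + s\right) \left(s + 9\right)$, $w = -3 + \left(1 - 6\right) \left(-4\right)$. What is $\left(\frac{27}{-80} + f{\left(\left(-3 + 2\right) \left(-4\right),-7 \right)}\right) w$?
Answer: $- \frac{8619}{80} \approx -107.74$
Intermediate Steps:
$w = 17$ ($w = -3 + \left(1 - 6\right) \left(-4\right) = -3 - -20 = -3 + 20 = 17$)
$f{\left(d,s \right)} = \left(9 + s\right) \left(d + s\right)$ ($f{\left(d,s \right)} = \left(d + s\right) \left(9 + s\right) = \left(9 + s\right) \left(d + s\right)$)
$\left(\frac{27}{-80} + f{\left(\left(-3 + 2\right) \left(-4\right),-7 \right)}\right) w = \left(\frac{27}{-80} + \left(\left(-7\right)^{2} + 9 \left(-3 + 2\right) \left(-4\right) + 9 \left(-7\right) + \left(-3 + 2\right) \left(-4\right) \left(-7\right)\right)\right) 17 = \left(27 \left(- \frac{1}{80}\right) + \left(49 + 9 \left(\left(-1\right) \left(-4\right)\right) - 63 + \left(-1\right) \left(-4\right) \left(-7\right)\right)\right) 17 = \left(- \frac{27}{80} + \left(49 + 9 \cdot 4 - 63 + 4 \left(-7\right)\right)\right) 17 = \left(- \frac{27}{80} + \left(49 + 36 - 63 - 28\right)\right) 17 = \left(- \frac{27}{80} - 6\right) 17 = \left(- \frac{507}{80}\right) 17 = - \frac{8619}{80}$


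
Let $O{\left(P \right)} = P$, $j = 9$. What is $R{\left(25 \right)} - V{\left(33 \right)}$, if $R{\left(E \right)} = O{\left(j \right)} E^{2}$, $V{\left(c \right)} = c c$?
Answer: $4536$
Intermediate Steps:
$V{\left(c \right)} = c^{2}$
$R{\left(E \right)} = 9 E^{2}$
$R{\left(25 \right)} - V{\left(33 \right)} = 9 \cdot 25^{2} - 33^{2} = 9 \cdot 625 - 1089 = 5625 - 1089 = 4536$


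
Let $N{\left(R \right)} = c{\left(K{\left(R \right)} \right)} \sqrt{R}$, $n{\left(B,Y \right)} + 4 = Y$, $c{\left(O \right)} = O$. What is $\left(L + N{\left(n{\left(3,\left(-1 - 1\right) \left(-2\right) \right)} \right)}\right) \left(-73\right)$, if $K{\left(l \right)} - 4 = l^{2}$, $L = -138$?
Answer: $10074$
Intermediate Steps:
$K{\left(l \right)} = 4 + l^{2}$
$n{\left(B,Y \right)} = -4 + Y$
$N{\left(R \right)} = \sqrt{R} \left(4 + R^{2}\right)$ ($N{\left(R \right)} = \left(4 + R^{2}\right) \sqrt{R} = \sqrt{R} \left(4 + R^{2}\right)$)
$\left(L + N{\left(n{\left(3,\left(-1 - 1\right) \left(-2\right) \right)} \right)}\right) \left(-73\right) = \left(-138 + \sqrt{-4 + \left(-1 - 1\right) \left(-2\right)} \left(4 + \left(-4 + \left(-1 - 1\right) \left(-2\right)\right)^{2}\right)\right) \left(-73\right) = \left(-138 + \sqrt{-4 - -4} \left(4 + \left(-4 - -4\right)^{2}\right)\right) \left(-73\right) = \left(-138 + \sqrt{-4 + 4} \left(4 + \left(-4 + 4\right)^{2}\right)\right) \left(-73\right) = \left(-138 + \sqrt{0} \left(4 + 0^{2}\right)\right) \left(-73\right) = \left(-138 + 0 \left(4 + 0\right)\right) \left(-73\right) = \left(-138 + 0 \cdot 4\right) \left(-73\right) = \left(-138 + 0\right) \left(-73\right) = \left(-138\right) \left(-73\right) = 10074$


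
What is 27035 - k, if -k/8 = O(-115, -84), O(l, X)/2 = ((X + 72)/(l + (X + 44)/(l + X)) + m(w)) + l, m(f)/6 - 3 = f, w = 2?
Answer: 195527861/7615 ≈ 25677.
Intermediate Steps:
m(f) = 18 + 6*f
O(l, X) = 60 + 2*l + 2*(72 + X)/(l + (44 + X)/(X + l)) (O(l, X) = 2*(((X + 72)/(l + (X + 44)/(l + X)) + (18 + 6*2)) + l) = 2*(((72 + X)/(l + (44 + X)/(X + l)) + (18 + 12)) + l) = 2*(((72 + X)/(l + (44 + X)/(X + l)) + 30) + l) = 2*((30 + (72 + X)/(l + (44 + X)/(X + l))) + l) = 2*(30 + l + (72 + X)/(l + (44 + X)/(X + l))) = 60 + 2*l + 2*(72 + X)/(l + (44 + X)/(X + l)))
k = 10343664/7615 (k = -16*(1320 + (-84)**2 + (-115)**3 + 30*(-115)**2 + 102*(-84) + 116*(-115) - 84*(-115)**2 + 32*(-84)*(-115))/(44 - 84 + (-115)**2 - 84*(-115)) = -16*(1320 + 7056 - 1520875 + 30*13225 - 8568 - 13340 - 84*13225 + 309120)/(44 - 84 + 13225 + 9660) = -16*(1320 + 7056 - 1520875 + 396750 - 8568 - 13340 - 1110900 + 309120)/22845 = -16*(-1939437)/22845 = -8*(-1292958/7615) = 10343664/7615 ≈ 1358.3)
27035 - k = 27035 - 1*10343664/7615 = 27035 - 10343664/7615 = 195527861/7615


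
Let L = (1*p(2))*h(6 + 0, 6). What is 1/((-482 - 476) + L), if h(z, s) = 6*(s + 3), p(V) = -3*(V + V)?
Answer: -1/1606 ≈ -0.00062266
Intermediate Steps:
p(V) = -6*V
h(z, s) = 18 + 6*s (h(z, s) = 6*(3 + s) = 18 + 6*s)
L = -648 (L = (1*(-6*2))*(18 + 6*6) = (1*(-12))*(18 + 36) = -12*54 = -648)
1/((-482 - 476) + L) = 1/((-482 - 476) - 648) = 1/(-958 - 648) = 1/(-1606) = -1/1606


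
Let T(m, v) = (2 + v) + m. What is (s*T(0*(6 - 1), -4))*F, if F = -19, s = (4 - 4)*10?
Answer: 0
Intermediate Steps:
s = 0 (s = 0*10 = 0)
T(m, v) = 2 + m + v
(s*T(0*(6 - 1), -4))*F = (0*(2 + 0*(6 - 1) - 4))*(-19) = (0*(2 + 0*5 - 4))*(-19) = (0*(2 + 0 - 4))*(-19) = (0*(-2))*(-19) = 0*(-19) = 0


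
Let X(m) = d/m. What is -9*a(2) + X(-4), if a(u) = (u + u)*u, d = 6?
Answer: -147/2 ≈ -73.500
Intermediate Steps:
a(u) = 2*u² (a(u) = (2*u)*u = 2*u²)
X(m) = 6/m
-9*a(2) + X(-4) = -18*2² + 6/(-4) = -18*4 + 6*(-¼) = -9*8 - 3/2 = -72 - 3/2 = -147/2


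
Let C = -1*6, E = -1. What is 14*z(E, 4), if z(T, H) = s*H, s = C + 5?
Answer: -56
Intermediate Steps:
C = -6
s = -1 (s = -6 + 5 = -1)
z(T, H) = -H
14*z(E, 4) = 14*(-1*4) = 14*(-4) = -56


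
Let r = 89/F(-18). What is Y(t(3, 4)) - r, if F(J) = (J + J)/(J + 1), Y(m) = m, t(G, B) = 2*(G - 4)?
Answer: -1585/36 ≈ -44.028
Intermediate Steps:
t(G, B) = -8 + 2*G (t(G, B) = 2*(-4 + G) = -8 + 2*G)
F(J) = 2*J/(1 + J) (F(J) = (2*J)/(1 + J) = 2*J/(1 + J))
r = 1513/36 (r = 89/(2*(-18)/(1 - 18)) = 89/(2*(-18)/(-17)) = 89/(2*(-18)*(-1/17)) = 89/(36/17) = (17/36)*89 = 1513/36 ≈ 42.028)
Y(t(3, 4)) - r = (-8 + 2*3) - 1*1513/36 = (-8 + 6) - 1513/36 = -2 - 1513/36 = -1585/36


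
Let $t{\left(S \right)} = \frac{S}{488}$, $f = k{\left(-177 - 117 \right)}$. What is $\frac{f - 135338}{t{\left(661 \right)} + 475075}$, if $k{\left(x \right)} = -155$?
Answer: $- \frac{66120584}{231837261} \approx -0.2852$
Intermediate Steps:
$f = -155$
$t{\left(S \right)} = \frac{S}{488}$ ($t{\left(S \right)} = S \frac{1}{488} = \frac{S}{488}$)
$\frac{f - 135338}{t{\left(661 \right)} + 475075} = \frac{-155 - 135338}{\frac{1}{488} \cdot 661 + 475075} = - \frac{135493}{\frac{661}{488} + 475075} = - \frac{135493}{\frac{231837261}{488}} = \left(-135493\right) \frac{488}{231837261} = - \frac{66120584}{231837261}$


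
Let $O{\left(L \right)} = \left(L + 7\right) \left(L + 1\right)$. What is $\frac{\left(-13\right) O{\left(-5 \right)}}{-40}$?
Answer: $- \frac{13}{5} \approx -2.6$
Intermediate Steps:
$O{\left(L \right)} = \left(1 + L\right) \left(7 + L\right)$ ($O{\left(L \right)} = \left(7 + L\right) \left(1 + L\right) = \left(1 + L\right) \left(7 + L\right)$)
$\frac{\left(-13\right) O{\left(-5 \right)}}{-40} = \frac{\left(-13\right) \left(7 + \left(-5\right)^{2} + 8 \left(-5\right)\right)}{-40} = - 13 \left(7 + 25 - 40\right) \left(- \frac{1}{40}\right) = \left(-13\right) \left(-8\right) \left(- \frac{1}{40}\right) = 104 \left(- \frac{1}{40}\right) = - \frac{13}{5}$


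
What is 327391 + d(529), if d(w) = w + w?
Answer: 328449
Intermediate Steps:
d(w) = 2*w
327391 + d(529) = 327391 + 2*529 = 327391 + 1058 = 328449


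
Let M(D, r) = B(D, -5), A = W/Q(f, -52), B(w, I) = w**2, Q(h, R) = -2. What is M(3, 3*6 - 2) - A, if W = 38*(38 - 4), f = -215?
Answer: 655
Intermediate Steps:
W = 1292 (W = 38*34 = 1292)
A = -646 (A = 1292/(-2) = 1292*(-1/2) = -646)
M(D, r) = D**2
M(3, 3*6 - 2) - A = 3**2 - 1*(-646) = 9 + 646 = 655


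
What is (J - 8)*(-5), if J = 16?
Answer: -40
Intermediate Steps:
(J - 8)*(-5) = (16 - 8)*(-5) = 8*(-5) = -40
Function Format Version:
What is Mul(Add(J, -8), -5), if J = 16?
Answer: -40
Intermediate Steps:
Mul(Add(J, -8), -5) = Mul(Add(16, -8), -5) = Mul(8, -5) = -40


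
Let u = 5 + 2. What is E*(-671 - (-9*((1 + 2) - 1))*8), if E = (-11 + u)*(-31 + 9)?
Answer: -46376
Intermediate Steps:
u = 7
E = 88 (E = (-11 + 7)*(-31 + 9) = -4*(-22) = 88)
E*(-671 - (-9*((1 + 2) - 1))*8) = 88*(-671 - (-9*((1 + 2) - 1))*8) = 88*(-671 - (-9*(3 - 1))*8) = 88*(-671 - (-9*2)*8) = 88*(-671 - (-18)*8) = 88*(-671 - 1*(-144)) = 88*(-671 + 144) = 88*(-527) = -46376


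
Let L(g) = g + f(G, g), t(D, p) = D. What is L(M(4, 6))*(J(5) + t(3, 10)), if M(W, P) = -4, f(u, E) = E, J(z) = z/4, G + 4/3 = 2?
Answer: -34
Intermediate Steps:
G = ⅔ (G = -4/3 + 2 = ⅔ ≈ 0.66667)
J(z) = z/4 (J(z) = z*(¼) = z/4)
L(g) = 2*g (L(g) = g + g = 2*g)
L(M(4, 6))*(J(5) + t(3, 10)) = (2*(-4))*((¼)*5 + 3) = -8*(5/4 + 3) = -8*17/4 = -34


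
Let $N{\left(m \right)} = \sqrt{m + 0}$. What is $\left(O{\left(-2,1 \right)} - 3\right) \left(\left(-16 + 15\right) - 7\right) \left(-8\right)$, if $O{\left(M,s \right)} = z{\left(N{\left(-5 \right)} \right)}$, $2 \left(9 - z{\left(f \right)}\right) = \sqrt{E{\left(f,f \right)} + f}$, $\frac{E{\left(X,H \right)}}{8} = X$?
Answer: $384 - 96 \sqrt[4]{5} \sqrt{i} \approx 282.49 - 101.51 i$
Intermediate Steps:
$N{\left(m \right)} = \sqrt{m}$
$E{\left(X,H \right)} = 8 X$
$z{\left(f \right)} = 9 - \frac{3 \sqrt{f}}{2}$ ($z{\left(f \right)} = 9 - \frac{\sqrt{8 f + f}}{2} = 9 - \frac{\sqrt{9 f}}{2} = 9 - \frac{3 \sqrt{f}}{2}$)
$O{\left(M,s \right)} = 9 - \frac{3 \sqrt[4]{5} \sqrt{i}}{2}$ ($O{\left(M,s \right)} = 9 - \frac{3 \sqrt{\sqrt{-5}}}{2} = 9 - \frac{3 \sqrt{i \sqrt{5}}}{2} = 9 - \frac{3 \sqrt[4]{5} \sqrt{i}}{2}$)
$\left(O{\left(-2,1 \right)} - 3\right) \left(\left(-16 + 15\right) - 7\right) \left(-8\right) = \left(\left(9 - \frac{3 \sqrt[4]{5} \sqrt{i}}{2}\right) - 3\right) \left(\left(-16 + 15\right) - 7\right) \left(-8\right) = \left(6 - \frac{3 \sqrt[4]{5} \sqrt{i}}{2}\right) \left(-1 - 7\right) \left(-8\right) = \left(6 - \frac{3 \sqrt[4]{5} \sqrt{i}}{2}\right) \left(-8\right) \left(-8\right) = \left(-48 + 12 \sqrt[4]{5} \sqrt{i}\right) \left(-8\right) = 384 - 96 \sqrt[4]{5} \sqrt{i}$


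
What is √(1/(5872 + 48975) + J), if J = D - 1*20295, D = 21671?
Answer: 3*√459919353959/54847 ≈ 37.094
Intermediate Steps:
J = 1376 (J = 21671 - 1*20295 = 21671 - 20295 = 1376)
√(1/(5872 + 48975) + J) = √(1/(5872 + 48975) + 1376) = √(1/54847 + 1376) = √(75469473/54847) = 3*√459919353959/54847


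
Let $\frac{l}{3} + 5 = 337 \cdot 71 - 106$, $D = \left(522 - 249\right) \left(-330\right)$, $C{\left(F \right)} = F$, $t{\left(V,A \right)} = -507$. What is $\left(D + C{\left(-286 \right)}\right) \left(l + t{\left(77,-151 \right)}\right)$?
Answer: $-6411363816$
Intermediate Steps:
$D = -90090$ ($D = 273 \left(-330\right) = -90090$)
$l = 71448$ ($l = -15 + 3 \left(337 \cdot 71 - 106\right) = -15 + 3 \left(23927 - 106\right) = -15 + 3 \cdot 23821 = -15 + 71463 = 71448$)
$\left(D + C{\left(-286 \right)}\right) \left(l + t{\left(77,-151 \right)}\right) = \left(-90090 - 286\right) \left(71448 - 507\right) = \left(-90376\right) 70941 = -6411363816$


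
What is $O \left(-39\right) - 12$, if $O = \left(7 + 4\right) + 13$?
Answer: $-948$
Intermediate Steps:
$O = 24$ ($O = 11 + 13 = 24$)
$O \left(-39\right) - 12 = 24 \left(-39\right) - 12 = -936 + \left(-20 + 8\right) = -936 - 12 = -948$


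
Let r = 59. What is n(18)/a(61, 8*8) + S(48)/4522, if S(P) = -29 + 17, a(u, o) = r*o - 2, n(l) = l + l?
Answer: 576/83657 ≈ 0.0068853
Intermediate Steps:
n(l) = 2*l
a(u, o) = -2 + 59*o (a(u, o) = 59*o - 2 = -2 + 59*o)
S(P) = -12
n(18)/a(61, 8*8) + S(48)/4522 = (2*18)/(-2 + 59*(8*8)) - 12/4522 = 36/(-2 + 59*64) - 12*1/4522 = 36/(-2 + 3776) - 6/2261 = 36/3774 - 6/2261 = 36*(1/3774) - 6/2261 = 6/629 - 6/2261 = 576/83657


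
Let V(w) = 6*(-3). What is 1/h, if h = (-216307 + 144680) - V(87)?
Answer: -1/71609 ≈ -1.3965e-5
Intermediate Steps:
V(w) = -18
h = -71609 (h = (-216307 + 144680) - 1*(-18) = -71627 + 18 = -71609)
1/h = 1/(-71609) = -1/71609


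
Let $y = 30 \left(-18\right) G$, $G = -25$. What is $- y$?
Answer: $-13500$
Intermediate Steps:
$y = 13500$ ($y = 30 \left(-18\right) \left(-25\right) = \left(-540\right) \left(-25\right) = 13500$)
$- y = \left(-1\right) 13500 = -13500$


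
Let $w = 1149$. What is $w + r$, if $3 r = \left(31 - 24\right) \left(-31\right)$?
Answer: $\frac{3230}{3} \approx 1076.7$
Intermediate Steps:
$r = - \frac{217}{3}$ ($r = \frac{\left(31 - 24\right) \left(-31\right)}{3} = \frac{7 \left(-31\right)}{3} = \frac{1}{3} \left(-217\right) = - \frac{217}{3} \approx -72.333$)
$w + r = 1149 - \frac{217}{3} = \frac{3230}{3}$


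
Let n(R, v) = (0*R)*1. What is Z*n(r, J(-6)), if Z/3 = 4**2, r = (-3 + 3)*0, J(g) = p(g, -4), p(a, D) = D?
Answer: 0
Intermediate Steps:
J(g) = -4
r = 0 (r = 0*0 = 0)
n(R, v) = 0 (n(R, v) = 0*1 = 0)
Z = 48 (Z = 3*4**2 = 3*16 = 48)
Z*n(r, J(-6)) = 48*0 = 0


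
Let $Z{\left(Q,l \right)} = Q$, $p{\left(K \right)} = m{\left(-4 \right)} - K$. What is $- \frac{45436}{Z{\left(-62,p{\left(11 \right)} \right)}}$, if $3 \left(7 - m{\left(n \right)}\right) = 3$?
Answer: $\frac{22718}{31} \approx 732.84$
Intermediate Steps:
$m{\left(n \right)} = 6$ ($m{\left(n \right)} = 7 - 1 = 6$)
$p{\left(K \right)} = 6 - K$
$- \frac{45436}{Z{\left(-62,p{\left(11 \right)} \right)}} = - \frac{45436}{-62} = \left(-45436\right) \left(- \frac{1}{62}\right) = \frac{22718}{31}$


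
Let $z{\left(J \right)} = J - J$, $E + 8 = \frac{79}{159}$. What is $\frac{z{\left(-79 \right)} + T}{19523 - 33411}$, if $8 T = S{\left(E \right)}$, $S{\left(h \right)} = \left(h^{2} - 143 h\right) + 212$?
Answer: $- \frac{16954031}{1404410112} \approx -0.012072$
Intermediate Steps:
$E = - \frac{1193}{159}$ ($E = -8 + \frac{79}{159} = - \frac{1193}{159} \approx -7.5031$)
$z{\left(J \right)} = 0$
$S{\left(h \right)} = 212 + h^{2} - 143 h$
$T = \frac{16954031}{101124}$ ($T = \frac{212 + \left(- \frac{1193}{159}\right)^{2} - - \frac{170599}{159}}{8} = \frac{212 + \frac{1423249}{25281} + \frac{170599}{159}}{8} = \frac{1}{8} \cdot \frac{33908062}{25281} = \frac{16954031}{101124} \approx 167.66$)
$\frac{z{\left(-79 \right)} + T}{19523 - 33411} = \frac{0 + \frac{16954031}{101124}}{19523 - 33411} = \frac{16954031}{101124 \left(-13888\right)} = \frac{16954031}{101124} \left(- \frac{1}{13888}\right) = - \frac{16954031}{1404410112}$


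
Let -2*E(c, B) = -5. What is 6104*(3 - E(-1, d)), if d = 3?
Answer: 3052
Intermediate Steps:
E(c, B) = 5/2 (E(c, B) = -½*(-5) = 5/2)
6104*(3 - E(-1, d)) = 6104*(3 - 1*5/2) = 6104*(3 - 5/2) = 6104*(½) = 3052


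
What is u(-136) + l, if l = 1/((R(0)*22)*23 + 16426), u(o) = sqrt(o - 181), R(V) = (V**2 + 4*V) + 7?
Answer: 1/19968 + I*sqrt(317) ≈ 5.008e-5 + 17.805*I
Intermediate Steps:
R(V) = 7 + V**2 + 4*V
u(o) = sqrt(-181 + o)
l = 1/19968 (l = 1/(((7 + 0**2 + 4*0)*22)*23 + 16426) = 1/(((7 + 0 + 0)*22)*23 + 16426) = 1/((7*22)*23 + 16426) = 1/(154*23 + 16426) = 1/(3542 + 16426) = 1/19968 ≈ 5.0080e-5)
u(-136) + l = sqrt(-181 - 136) + 1/19968 = sqrt(-317) + 1/19968 = I*sqrt(317) + 1/19968 = 1/19968 + I*sqrt(317)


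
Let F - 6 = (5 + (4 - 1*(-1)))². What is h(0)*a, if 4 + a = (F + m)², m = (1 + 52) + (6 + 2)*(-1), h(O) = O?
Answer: 0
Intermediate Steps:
m = 45 (m = 53 + 8*(-1) = 53 - 8 = 45)
F = 106 (F = 6 + (5 + (4 - 1*(-1)))² = 6 + (5 + (4 + 1))² = 6 + (5 + 5)² = 6 + 10² = 6 + 100 = 106)
a = 22797 (a = -4 + (106 + 45)² = -4 + 151² = -4 + 22801 = 22797)
h(0)*a = 0*22797 = 0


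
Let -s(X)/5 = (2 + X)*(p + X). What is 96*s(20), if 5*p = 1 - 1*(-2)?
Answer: -217536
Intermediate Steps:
p = ⅗ (p = (1 - 1*(-2))/5 = (1 + 2)/5 = (⅕)*3 = ⅗ ≈ 0.60000)
s(X) = -5*(2 + X)*(⅗ + X)
96*s(20) = 96*(-6 - 13*20 - 5*20²) = 96*(-6 - 260 - 5*400) = 96*(-6 - 260 - 2000) = 96*(-2266) = -217536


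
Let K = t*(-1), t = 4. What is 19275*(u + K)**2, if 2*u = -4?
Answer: 693900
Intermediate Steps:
K = -4 (K = 4*(-1) = -4)
u = -2 (u = (1/2)*(-4) = -2)
19275*(u + K)**2 = 19275*(-2 - 4)**2 = 19275*(-6)**2 = 19275*36 = 693900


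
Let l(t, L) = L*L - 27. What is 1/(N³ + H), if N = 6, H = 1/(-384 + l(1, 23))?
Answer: 118/25489 ≈ 0.0046294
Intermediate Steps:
l(t, L) = -27 + L² (l(t, L) = L² - 27 = -27 + L²)
H = 1/118 (H = 1/(-384 + (-27 + 23²)) = 1/(-384 + (-27 + 529)) = 1/(-384 + 502) = 1/118 ≈ 0.0084746)
1/(N³ + H) = 1/(6³ + 1/118) = 1/(216 + 1/118) = 1/(25489/118) = 118/25489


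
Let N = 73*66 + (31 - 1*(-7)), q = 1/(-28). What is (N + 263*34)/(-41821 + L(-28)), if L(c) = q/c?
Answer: -10817632/32787663 ≈ -0.32993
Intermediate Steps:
q = -1/28 ≈ -0.035714
N = 4856 (N = 4818 + (31 + 7) = 4818 + 38 = 4856)
L(c) = -1/(28*c)
(N + 263*34)/(-41821 + L(-28)) = (4856 + 263*34)/(-41821 - 1/28/(-28)) = (4856 + 8942)/(-41821 - 1/28*(-1/28)) = 13798/(-41821 + 1/784) = 13798/(-32787663/784) = 13798*(-784/32787663) = -10817632/32787663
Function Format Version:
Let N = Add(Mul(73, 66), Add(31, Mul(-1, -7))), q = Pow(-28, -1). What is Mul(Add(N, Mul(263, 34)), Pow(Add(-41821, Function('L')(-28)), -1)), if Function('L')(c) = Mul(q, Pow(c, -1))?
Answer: Rational(-10817632, 32787663) ≈ -0.32993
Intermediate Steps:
q = Rational(-1, 28) ≈ -0.035714
N = 4856 (N = Add(4818, Add(31, 7)) = Add(4818, 38) = 4856)
Function('L')(c) = Mul(Rational(-1, 28), Pow(c, -1))
Mul(Add(N, Mul(263, 34)), Pow(Add(-41821, Function('L')(-28)), -1)) = Mul(Add(4856, Mul(263, 34)), Pow(Add(-41821, Mul(Rational(-1, 28), Pow(-28, -1))), -1)) = Mul(Add(4856, 8942), Pow(Add(-41821, Mul(Rational(-1, 28), Rational(-1, 28))), -1)) = Mul(13798, Pow(Add(-41821, Rational(1, 784)), -1)) = Mul(13798, Pow(Rational(-32787663, 784), -1)) = Mul(13798, Rational(-784, 32787663)) = Rational(-10817632, 32787663)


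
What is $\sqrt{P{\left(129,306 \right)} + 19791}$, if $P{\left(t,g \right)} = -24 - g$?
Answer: $\sqrt{19461} \approx 139.5$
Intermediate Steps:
$\sqrt{P{\left(129,306 \right)} + 19791} = \sqrt{\left(-24 - 306\right) + 19791} = \sqrt{-330 + 19791} = \sqrt{19461}$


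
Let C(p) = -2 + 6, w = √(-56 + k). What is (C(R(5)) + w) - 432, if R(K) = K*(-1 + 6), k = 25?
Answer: -428 + I*√31 ≈ -428.0 + 5.5678*I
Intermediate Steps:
R(K) = 5*K (R(K) = K*5 = 5*K)
w = I*√31 (w = √(-56 + 25) = √(-31) = I*√31 ≈ 5.5678*I)
C(p) = 4
(C(R(5)) + w) - 432 = (4 + I*√31) - 432 = -428 + I*√31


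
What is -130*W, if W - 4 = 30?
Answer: -4420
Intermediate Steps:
W = 34 (W = 4 + 30 = 34)
-130*W = -130*34 = -4420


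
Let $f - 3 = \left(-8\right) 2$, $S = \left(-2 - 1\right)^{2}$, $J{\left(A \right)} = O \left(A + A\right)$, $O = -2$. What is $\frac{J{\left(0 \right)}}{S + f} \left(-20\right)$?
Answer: $0$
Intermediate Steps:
$J{\left(A \right)} = - 4 A$ ($J{\left(A \right)} = - 2 \left(A + A\right) = - 2 \cdot 2 A = - 4 A$)
$S = 9$ ($S = \left(-3\right)^{2} = 9$)
$f = -13$ ($f = 3 - 16 = -13$)
$\frac{J{\left(0 \right)}}{S + f} \left(-20\right) = \frac{\left(-4\right) 0}{9 - 13} \left(-20\right) = \frac{1}{-4} \cdot 0 \left(-20\right) = \left(- \frac{1}{4}\right) 0 \left(-20\right) = 0 \left(-20\right) = 0$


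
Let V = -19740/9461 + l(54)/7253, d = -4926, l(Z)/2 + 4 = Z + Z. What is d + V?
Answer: -338166444490/68620633 ≈ -4928.1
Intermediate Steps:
l(Z) = -8 + 4*Z (l(Z) = -8 + 2*(Z + Z) = -8 + 2*(2*Z) = -8 + 4*Z)
V = -141206332/68620633 (V = -19740/9461 + (-8 + 4*54)/7253 = -19740*1/9461 + (-8 + 216)*(1/7253) = -19740/9461 + 208*(1/7253) = -19740/9461 + 208/7253 = -141206332/68620633 ≈ -2.0578)
d + V = -4926 - 141206332/68620633 = -338166444490/68620633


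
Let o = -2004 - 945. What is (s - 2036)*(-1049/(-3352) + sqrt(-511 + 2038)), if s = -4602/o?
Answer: -1048923423/1647508 - 1999854*sqrt(1527)/983 ≈ -80136.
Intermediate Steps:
o = -2949
s = 1534/983 (s = -4602/(-2949) = -4602*(-1/2949) = 1534/983 ≈ 1.5605)
(s - 2036)*(-1049/(-3352) + sqrt(-511 + 2038)) = (1534/983 - 2036)*(-1049/(-3352) + sqrt(-511 + 2038)) = -1999854*(-1049*(-1/3352) + sqrt(1527))/983 = -1999854*(1049/3352 + sqrt(1527))/983 = -1048923423/1647508 - 1999854*sqrt(1527)/983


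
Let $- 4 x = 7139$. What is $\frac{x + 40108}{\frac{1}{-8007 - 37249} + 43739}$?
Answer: $\frac{1734357002}{1979452183} \approx 0.87618$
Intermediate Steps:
$x = - \frac{7139}{4}$ ($x = \left(- \frac{1}{4}\right) 7139 = - \frac{7139}{4} \approx -1784.8$)
$\frac{x + 40108}{\frac{1}{-8007 - 37249} + 43739} = \frac{- \frac{7139}{4} + 40108}{\frac{1}{-8007 - 37249} + 43739} = \frac{153293}{4 \left(\frac{1}{-45256} + 43739\right)} = \frac{153293}{4 \left(- \frac{1}{45256} + 43739\right)} = \frac{153293}{4 \cdot \frac{1979452183}{45256}} = \frac{153293}{4} \cdot \frac{45256}{1979452183} = \frac{1734357002}{1979452183}$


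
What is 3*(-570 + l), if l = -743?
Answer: -3939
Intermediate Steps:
3*(-570 + l) = 3*(-570 - 743) = 3*(-1313) = -3939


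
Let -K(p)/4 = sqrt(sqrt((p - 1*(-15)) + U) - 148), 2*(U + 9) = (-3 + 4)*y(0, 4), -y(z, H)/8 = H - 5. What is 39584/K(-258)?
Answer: -4948*sqrt(2)/sqrt(-74 + I*sqrt(62)) ≈ -42.974 + 810.02*I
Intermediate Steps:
y(z, H) = 40 - 8*H (y(z, H) = -8*(H - 5) = -8*(-5 + H) = 40 - 8*H)
U = -5 (U = -9 + ((-3 + 4)*(40 - 8*4))/2 = -9 + (1*(40 - 32))/2 = -9 + (1*8)/2 = -9 + (1/2)*8 = -9 + 4 = -5)
K(p) = -4*sqrt(-148 + sqrt(10 + p)) (K(p) = -4*sqrt(sqrt((p - 1*(-15)) - 5) - 148) = -4*sqrt(sqrt((p + 15) - 5) - 148) = -4*sqrt(sqrt((15 + p) - 5) - 148) = -4*sqrt(sqrt(10 + p) - 148) = -4*sqrt(-148 + sqrt(10 + p)))
39584/K(-258) = 39584/((-4*sqrt(-148 + sqrt(10 - 258)))) = 39584/((-4*sqrt(-148 + sqrt(-248)))) = 39584/((-4*sqrt(-148 + 2*I*sqrt(62)))) = 39584*(-1/(4*sqrt(-148 + 2*I*sqrt(62)))) = -9896/sqrt(-148 + 2*I*sqrt(62))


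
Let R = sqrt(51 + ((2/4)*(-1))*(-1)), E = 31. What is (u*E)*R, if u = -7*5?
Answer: -1085*sqrt(206)/2 ≈ -7786.3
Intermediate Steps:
u = -35
R = sqrt(206)/2 (R = sqrt(51 + ((2*(1/4))*(-1))*(-1)) = sqrt(51 + ((1/2)*(-1))*(-1)) = sqrt(51 - 1/2*(-1)) = sqrt(51 + 1/2) = sqrt(103/2) = sqrt(206)/2 ≈ 7.1764)
(u*E)*R = (-35*31)*(sqrt(206)/2) = -1085*sqrt(206)/2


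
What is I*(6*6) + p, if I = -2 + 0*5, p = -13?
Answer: -85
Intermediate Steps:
I = -2 (I = -2 + 0 = -2)
I*(6*6) + p = -12*6 - 13 = -2*36 - 13 = -72 - 13 = -85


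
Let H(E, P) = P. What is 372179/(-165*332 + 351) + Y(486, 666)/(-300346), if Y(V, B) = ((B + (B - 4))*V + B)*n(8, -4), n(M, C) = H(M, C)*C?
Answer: -337212530935/8173766217 ≈ -41.255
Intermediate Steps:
n(M, C) = C² (n(M, C) = C*C = C²)
Y(V, B) = 16*B + 16*V*(-4 + 2*B) (Y(V, B) = ((B + (B - 4))*V + B)*(-4)² = ((B + (-4 + B))*V + B)*16 = ((-4 + 2*B)*V + B)*16 = (V*(-4 + 2*B) + B)*16 = (B + V*(-4 + 2*B))*16 = 16*B + 16*V*(-4 + 2*B))
372179/(-165*332 + 351) + Y(486, 666)/(-300346) = 372179/(-165*332 + 351) + (-64*486 + 16*666 + 32*666*486)/(-300346) = 372179/(-54780 + 351) + (-31104 + 10656 + 10357632)*(-1/300346) = 372179/(-54429) + 10337184*(-1/300346) = 372179*(-1/54429) - 5168592/150173 = -372179/54429 - 5168592/150173 = -337212530935/8173766217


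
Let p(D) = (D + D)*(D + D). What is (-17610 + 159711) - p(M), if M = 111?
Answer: 92817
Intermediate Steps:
p(D) = 4*D² (p(D) = (2*D)*(2*D) = 4*D²)
(-17610 + 159711) - p(M) = (-17610 + 159711) - 4*111² = 142101 - 4*12321 = 142101 - 1*49284 = 142101 - 49284 = 92817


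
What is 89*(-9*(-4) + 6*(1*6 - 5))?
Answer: 3738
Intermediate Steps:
89*(-9*(-4) + 6*(1*6 - 5)) = 89*(36 + 6*(6 - 5)) = 89*(36 + 6*1) = 89*(36 + 6) = 89*42 = 3738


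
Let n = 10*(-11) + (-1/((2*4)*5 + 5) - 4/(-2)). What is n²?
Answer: 23629321/2025 ≈ 11669.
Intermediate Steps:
n = -4861/45 (n = -110 + (-1/(8*5 + 5) - 4*(-½)) = -110 + (-1/(40 + 5) + 2) = -110 + (-1/45 + 2) = -110 + 89/45 = -4861/45 ≈ -108.02)
n² = (-4861/45)² = 23629321/2025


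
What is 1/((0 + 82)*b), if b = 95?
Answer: 1/7790 ≈ 0.00012837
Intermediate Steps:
1/((0 + 82)*b) = 1/((0 + 82)*95) = 1/(82*95) = 1/7790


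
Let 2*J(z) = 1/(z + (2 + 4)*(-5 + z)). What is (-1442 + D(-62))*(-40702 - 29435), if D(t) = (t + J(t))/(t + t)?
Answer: 11634065141319/115072 ≈ 1.0110e+8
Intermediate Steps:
J(z) = 1/(2*(-30 + 7*z)) (J(z) = 1/(2*(z + (2 + 4)*(-5 + z))) = 1/(2*(z + 6*(-5 + z))) = 1/(2*(z + (-30 + 6*z))) = 1/(2*(-30 + 7*z)))
D(t) = (t + 1/(2*(-30 + 7*t)))/(2*t) (D(t) = (t + 1/(2*(-30 + 7*t)))/(t + t) = (t + 1/(2*(-30 + 7*t)))/((2*t)) = (t + 1/(2*(-30 + 7*t)))*(1/(2*t)) = (t + 1/(2*(-30 + 7*t)))/(2*t))
(-1442 + D(-62))*(-40702 - 29435) = (-1442 + (¼)*(1 + 2*(-62)*(-30 + 7*(-62)))/(-62*(-30 + 7*(-62))))*(-40702 - 29435) = (-1442 + (¼)*(-1/62)*(1 + 2*(-62)*(-30 - 434))/(-30 - 434))*(-70137) = (-1442 + (¼)*(-1/62)*(1 + 2*(-62)*(-464))/(-464))*(-70137) = (-1442 + (¼)*(-1/62)*(-1/464)*(1 + 57536))*(-70137) = (-1442 + (¼)*(-1/62)*(-1/464)*57537)*(-70137) = (-1442 + 57537/115072)*(-70137) = -165876287/115072*(-70137) = 11634065141319/115072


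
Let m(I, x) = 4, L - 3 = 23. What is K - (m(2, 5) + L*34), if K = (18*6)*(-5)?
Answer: -1428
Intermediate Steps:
L = 26 (L = 3 + 23 = 26)
K = -540 (K = 108*(-5) = -540)
K - (m(2, 5) + L*34) = -540 - (4 + 26*34) = -540 - (4 + 884) = -540 - 1*888 = -540 - 888 = -1428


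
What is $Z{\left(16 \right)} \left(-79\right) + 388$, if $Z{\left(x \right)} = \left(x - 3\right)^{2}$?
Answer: $-12963$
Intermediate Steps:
$Z{\left(x \right)} = \left(-3 + x\right)^{2}$
$Z{\left(16 \right)} \left(-79\right) + 388 = \left(-3 + 16\right)^{2} \left(-79\right) + 388 = 13^{2} \left(-79\right) + 388 = 169 \left(-79\right) + 388 = -13351 + 388 = -12963$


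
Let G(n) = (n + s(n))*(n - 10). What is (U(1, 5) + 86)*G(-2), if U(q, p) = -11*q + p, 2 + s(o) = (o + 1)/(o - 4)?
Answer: 3680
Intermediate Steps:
s(o) = -2 + (1 + o)/(-4 + o) (s(o) = -2 + (o + 1)/(o - 4) = -2 + (1 + o)/(-4 + o))
G(n) = (-10 + n)*(n + (9 - n)/(-4 + n)) (G(n) = (n + (9 - n)/(-4 + n))*(n - 10) = (n + (9 - n)/(-4 + n))*(-10 + n) = (-10 + n)*(n + (9 - n)/(-4 + n)))
U(q, p) = p - 11*q
(U(1, 5) + 86)*G(-2) = ((5 - 11*1) + 86)*((-90 + (-2)**3 - 15*(-2)**2 + 59*(-2))/(-4 - 2)) = ((5 - 11) + 86)*((-90 - 8 - 15*4 - 118)/(-6)) = (-6 + 86)*(-(-90 - 8 - 60 - 118)/6) = 80*(-1/6*(-276)) = 80*46 = 3680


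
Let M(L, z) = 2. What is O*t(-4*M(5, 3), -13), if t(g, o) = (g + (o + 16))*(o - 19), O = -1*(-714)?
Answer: 114240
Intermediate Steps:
O = 714
t(g, o) = (-19 + o)*(16 + g + o) (t(g, o) = (g + (16 + o))*(-19 + o) = (16 + g + o)*(-19 + o) = (-19 + o)*(16 + g + o))
O*t(-4*M(5, 3), -13) = 714*(-304 + (-13)² - (-76)*2 - 3*(-13) - 4*2*(-13)) = 714*(-304 + 169 - 19*(-8) + 39 - 8*(-13)) = 714*(-304 + 169 + 152 + 39 + 104) = 714*160 = 114240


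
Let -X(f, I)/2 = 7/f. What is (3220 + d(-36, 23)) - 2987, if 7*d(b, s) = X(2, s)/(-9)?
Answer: 2098/9 ≈ 233.11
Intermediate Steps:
X(f, I) = -14/f
d(b, s) = 1/9 (d(b, s) = (-14/2/(-9))/7 = (-14*1/2*(-1/9))/7 = (-7*(-1/9))/7 = (1/7)*(7/9) = 1/9)
(3220 + d(-36, 23)) - 2987 = (3220 + 1/9) - 2987 = 28981/9 - 2987 = 2098/9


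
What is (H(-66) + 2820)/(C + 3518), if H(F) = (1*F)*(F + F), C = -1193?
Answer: 124/25 ≈ 4.9600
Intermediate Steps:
H(F) = 2*F² (H(F) = F*(2*F) = 2*F²)
(H(-66) + 2820)/(C + 3518) = (2*(-66)² + 2820)/(-1193 + 3518) = (2*4356 + 2820)/2325 = (8712 + 2820)*(1/2325) = 11532*(1/2325) = 124/25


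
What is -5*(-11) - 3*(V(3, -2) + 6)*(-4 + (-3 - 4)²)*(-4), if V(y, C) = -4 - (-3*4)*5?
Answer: 33535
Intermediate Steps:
V(y, C) = 56 (V(y, C) = -4 - (-12)*5 = -4 - 1*(-60) = -4 + 60 = 56)
-5*(-11) - 3*(V(3, -2) + 6)*(-4 + (-3 - 4)²)*(-4) = -5*(-11) - 3*(56 + 6)*(-4 + (-3 - 4)²)*(-4) = 55 - 186*(-4 + (-7)²)*(-4) = 55 - 186*(-4 + 49)*(-4) = 55 - 186*45*(-4) = 55 - 3*2790*(-4) = 55 - 8370*(-4) = 55 + 33480 = 33535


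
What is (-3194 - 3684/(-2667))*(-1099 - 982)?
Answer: 5906373278/889 ≈ 6.6438e+6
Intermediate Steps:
(-3194 - 3684/(-2667))*(-1099 - 982) = (-3194 - 3684*(-1/2667))*(-2081) = (-3194 + 1228/889)*(-2081) = -2838238/889*(-2081) = 5906373278/889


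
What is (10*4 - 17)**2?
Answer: 529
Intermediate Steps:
(10*4 - 17)**2 = (40 - 17)**2 = 23**2 = 529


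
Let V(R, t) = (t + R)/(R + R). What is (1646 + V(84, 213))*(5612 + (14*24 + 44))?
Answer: 9873425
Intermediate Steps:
V(R, t) = (R + t)/(2*R) (V(R, t) = (R + t)/((2*R)) = (R + t)*(1/(2*R)) = (R + t)/(2*R))
(1646 + V(84, 213))*(5612 + (14*24 + 44)) = (1646 + (1/2)*(84 + 213)/84)*(5612 + (14*24 + 44)) = (1646 + (1/2)*(1/84)*297)*(5612 + (336 + 44)) = (1646 + 99/56)*(5612 + 380) = (92275/56)*5992 = 9873425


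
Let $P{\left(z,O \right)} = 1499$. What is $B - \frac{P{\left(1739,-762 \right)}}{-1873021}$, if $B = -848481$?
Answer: $- \frac{1589222729602}{1873021} \approx -8.4848 \cdot 10^{5}$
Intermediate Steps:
$B - \frac{P{\left(1739,-762 \right)}}{-1873021} = -848481 - \frac{1499}{-1873021} = -848481 - 1499 \left(- \frac{1}{1873021}\right) = -848481 - - \frac{1499}{1873021} = -848481 + \frac{1499}{1873021} = - \frac{1589222729602}{1873021}$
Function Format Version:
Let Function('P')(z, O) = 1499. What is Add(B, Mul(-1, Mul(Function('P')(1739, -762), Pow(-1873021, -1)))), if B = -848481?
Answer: Rational(-1589222729602, 1873021) ≈ -8.4848e+5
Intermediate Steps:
Add(B, Mul(-1, Mul(Function('P')(1739, -762), Pow(-1873021, -1)))) = Add(-848481, Mul(-1, Mul(1499, Pow(-1873021, -1)))) = Add(-848481, Mul(-1, Mul(1499, Rational(-1, 1873021)))) = Add(-848481, Mul(-1, Rational(-1499, 1873021))) = Add(-848481, Rational(1499, 1873021)) = Rational(-1589222729602, 1873021)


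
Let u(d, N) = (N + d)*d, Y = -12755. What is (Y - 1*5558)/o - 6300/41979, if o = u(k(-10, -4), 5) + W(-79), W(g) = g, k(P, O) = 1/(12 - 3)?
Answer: 2963316747/12699647 ≈ 233.34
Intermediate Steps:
k(P, O) = ⅑ (k(P, O) = 1/9 = ⅑)
u(d, N) = d*(N + d)
o = -6353/81 (o = (5 + ⅑)/9 - 79 = (⅑)*(46/9) - 79 = 46/81 - 79 = -6353/81 ≈ -78.432)
(Y - 1*5558)/o - 6300/41979 = (-12755 - 1*5558)/(-6353/81) - 6300/41979 = (-12755 - 5558)*(-81/6353) - 6300*1/41979 = -18313*(-81/6353) - 300/1999 = 1483353/6353 - 300/1999 = 2963316747/12699647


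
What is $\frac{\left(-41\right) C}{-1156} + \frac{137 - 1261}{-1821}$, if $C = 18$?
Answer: $\frac{1321621}{1052538} \approx 1.2557$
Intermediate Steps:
$\frac{\left(-41\right) C}{-1156} + \frac{137 - 1261}{-1821} = \frac{\left(-41\right) 18}{-1156} + \frac{137 - 1261}{-1821} = \left(-738\right) \left(- \frac{1}{1156}\right) + \left(137 - 1261\right) \left(- \frac{1}{1821}\right) = \frac{369}{578} - - \frac{1124}{1821} = \frac{369}{578} + \frac{1124}{1821} = \frac{1321621}{1052538}$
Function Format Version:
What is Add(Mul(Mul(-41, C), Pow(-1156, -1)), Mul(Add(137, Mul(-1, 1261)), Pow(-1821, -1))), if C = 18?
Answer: Rational(1321621, 1052538) ≈ 1.2557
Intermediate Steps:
Add(Mul(Mul(-41, C), Pow(-1156, -1)), Mul(Add(137, Mul(-1, 1261)), Pow(-1821, -1))) = Add(Mul(Mul(-41, 18), Pow(-1156, -1)), Mul(Add(137, Mul(-1, 1261)), Pow(-1821, -1))) = Add(Mul(-738, Rational(-1, 1156)), Mul(Add(137, -1261), Rational(-1, 1821))) = Add(Rational(369, 578), Mul(-1124, Rational(-1, 1821))) = Add(Rational(369, 578), Rational(1124, 1821)) = Rational(1321621, 1052538)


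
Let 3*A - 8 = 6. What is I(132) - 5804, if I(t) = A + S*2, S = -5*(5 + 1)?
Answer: -17578/3 ≈ -5859.3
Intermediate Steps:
A = 14/3 (A = 8/3 + (⅓)*6 = 8/3 + 2 = 14/3 ≈ 4.6667)
S = -30 (S = -5*6 = -30)
I(t) = -166/3 (I(t) = 14/3 - 30*2 = 14/3 - 60 = -166/3)
I(132) - 5804 = -166/3 - 5804 = -17578/3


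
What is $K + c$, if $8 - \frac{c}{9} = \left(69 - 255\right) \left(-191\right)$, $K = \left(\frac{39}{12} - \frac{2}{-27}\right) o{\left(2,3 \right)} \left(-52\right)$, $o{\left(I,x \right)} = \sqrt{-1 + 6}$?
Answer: $-319662 - \frac{4667 \sqrt{5}}{27} \approx -3.2005 \cdot 10^{5}$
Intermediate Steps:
$o{\left(I,x \right)} = \sqrt{5}$
$K = - \frac{4667 \sqrt{5}}{27}$ ($K = \left(\frac{39}{12} - \frac{2}{-27}\right) \sqrt{5} \left(-52\right) = \left(39 \cdot \frac{1}{12} - - \frac{2}{27}\right) \sqrt{5} \left(-52\right) = \left(\frac{13}{4} + \frac{2}{27}\right) \sqrt{5} \left(-52\right) = \frac{359 \sqrt{5}}{108} \left(-52\right) = - \frac{4667 \sqrt{5}}{27} \approx -386.51$)
$c = -319662$ ($c = 72 - 9 \left(69 - 255\right) \left(-191\right) = 72 - 9 \left(\left(-186\right) \left(-191\right)\right) = 72 - 319734 = -319662$)
$K + c = - \frac{4667 \sqrt{5}}{27} - 319662 = -319662 - \frac{4667 \sqrt{5}}{27}$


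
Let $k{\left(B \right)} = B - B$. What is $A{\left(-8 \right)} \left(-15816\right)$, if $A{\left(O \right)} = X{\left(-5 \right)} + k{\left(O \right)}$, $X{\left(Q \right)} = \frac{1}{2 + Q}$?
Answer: $5272$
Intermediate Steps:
$k{\left(B \right)} = 0$
$A{\left(O \right)} = - \frac{1}{3}$ ($A{\left(O \right)} = \frac{1}{2 - 5} + 0 = \frac{1}{-3} + 0 = - \frac{1}{3} + 0 = - \frac{1}{3}$)
$A{\left(-8 \right)} \left(-15816\right) = \left(- \frac{1}{3}\right) \left(-15816\right) = 5272$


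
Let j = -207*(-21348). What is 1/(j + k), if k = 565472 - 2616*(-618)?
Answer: 1/6601196 ≈ 1.5149e-7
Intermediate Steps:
j = 4419036
k = 2182160 (k = 565472 - 1*(-1616688) = 565472 + 1616688 = 2182160)
1/(j + k) = 1/(4419036 + 2182160) = 1/6601196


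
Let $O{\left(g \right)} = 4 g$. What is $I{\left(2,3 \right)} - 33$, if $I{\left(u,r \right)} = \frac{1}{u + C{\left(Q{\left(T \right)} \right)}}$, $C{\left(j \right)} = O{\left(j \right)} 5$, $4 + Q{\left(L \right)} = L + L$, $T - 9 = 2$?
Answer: $- \frac{11945}{362} \approx -32.997$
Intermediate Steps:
$T = 11$ ($T = 9 + 2 = 11$)
$Q{\left(L \right)} = -4 + 2 L$ ($Q{\left(L \right)} = -4 + \left(L + L\right) = -4 + 2 L$)
$C{\left(j \right)} = 20 j$ ($C{\left(j \right)} = 4 j 5 = 20 j$)
$I{\left(u,r \right)} = \frac{1}{360 + u}$ ($I{\left(u,r \right)} = \frac{1}{u + 20 \left(-4 + 2 \cdot 11\right)} = \frac{1}{u + 20 \left(-4 + 22\right)} = \frac{1}{u + 20 \cdot 18} = \frac{1}{u + 360} = \frac{1}{360 + u}$)
$I{\left(2,3 \right)} - 33 = \frac{1}{360 + 2} - 33 = \frac{1}{362} - 33 = - \frac{11945}{362}$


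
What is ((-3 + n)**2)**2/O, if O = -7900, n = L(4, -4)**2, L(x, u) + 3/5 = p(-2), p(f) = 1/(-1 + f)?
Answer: -52643172481/20246835937500 ≈ -0.0026001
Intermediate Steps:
L(x, u) = -14/15 (L(x, u) = -3/5 + 1/(-1 - 2) = -3/5 + 1/(-3) = -3/5 - 1/3 = -14/15)
n = 196/225 (n = (-14/15)**2 = 196/225 ≈ 0.87111)
((-3 + n)**2)**2/O = ((-3 + 196/225)**2)**2/(-7900) = ((-479/225)**2)**2*(-1/7900) = (229441/50625)**2*(-1/7900) = (52643172481/2562890625)*(-1/7900) = -52643172481/20246835937500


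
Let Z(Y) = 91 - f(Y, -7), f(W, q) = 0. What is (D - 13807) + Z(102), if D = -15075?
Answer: -28791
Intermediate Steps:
Z(Y) = 91 (Z(Y) = 91 - 1*0 = 91 + 0 = 91)
(D - 13807) + Z(102) = (-15075 - 13807) + 91 = -28882 + 91 = -28791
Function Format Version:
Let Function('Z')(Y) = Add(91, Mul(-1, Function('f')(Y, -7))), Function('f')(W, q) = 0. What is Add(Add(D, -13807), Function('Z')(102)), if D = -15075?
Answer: -28791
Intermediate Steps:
Function('Z')(Y) = 91 (Function('Z')(Y) = Add(91, Mul(-1, 0)) = Add(91, 0) = 91)
Add(Add(D, -13807), Function('Z')(102)) = Add(Add(-15075, -13807), 91) = Add(-28882, 91) = -28791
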